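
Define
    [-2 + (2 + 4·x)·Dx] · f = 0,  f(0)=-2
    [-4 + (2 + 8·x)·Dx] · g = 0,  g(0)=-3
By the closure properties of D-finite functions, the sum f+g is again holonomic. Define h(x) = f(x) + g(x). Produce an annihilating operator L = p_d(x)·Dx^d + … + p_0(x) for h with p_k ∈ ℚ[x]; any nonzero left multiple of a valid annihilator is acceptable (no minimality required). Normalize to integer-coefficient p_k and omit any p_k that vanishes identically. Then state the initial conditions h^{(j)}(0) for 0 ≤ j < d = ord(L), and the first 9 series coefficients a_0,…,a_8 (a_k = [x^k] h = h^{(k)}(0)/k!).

L = -2 + (3 + 8·x)·Dx + (1 + 6·x + 8·x^2)·Dx^2  (order 2).
h: a_k = -5, -8, 7, -13, 125/4, -343/4, 2037/8, -6369/8, 165165/64, …
ICs: h(0) = -5, h′(0) = -8.

f: a_k = -2, -2, 1, -1, 5/4, -7/4, 21/8, -33/8, 429/64, …
g: a_k = -3, -6, 6, -12, 30, -84, 252, -792, 2574, …
Sum ⇒ L₀ = lclm(L_f,L_g) in ℚ(x)⟨Dx⟩.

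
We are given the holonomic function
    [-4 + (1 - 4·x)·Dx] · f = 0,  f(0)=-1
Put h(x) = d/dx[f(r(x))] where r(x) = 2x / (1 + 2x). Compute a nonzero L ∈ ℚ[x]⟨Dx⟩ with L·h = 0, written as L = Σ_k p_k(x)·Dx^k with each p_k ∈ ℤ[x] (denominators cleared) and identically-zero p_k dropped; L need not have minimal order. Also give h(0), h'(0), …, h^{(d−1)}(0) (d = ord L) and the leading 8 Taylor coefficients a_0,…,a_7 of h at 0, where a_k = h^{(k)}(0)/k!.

L = 12 + (-1 + 6·x)·Dx  (order 1).
h: a_k = -8, -96, -864, -6912, -51840, -373248, -2612736, -17915904, …
ICs: h(0) = -8.

f: a_k = -1, -4, -16, -64, -256, -1024, -4096, -16384, …
L₀ from L_f via x↦r, Dx↦r'^{-1}Dx.
Differentiate: ansatz ord ≤ ord L₀ ⇒ L.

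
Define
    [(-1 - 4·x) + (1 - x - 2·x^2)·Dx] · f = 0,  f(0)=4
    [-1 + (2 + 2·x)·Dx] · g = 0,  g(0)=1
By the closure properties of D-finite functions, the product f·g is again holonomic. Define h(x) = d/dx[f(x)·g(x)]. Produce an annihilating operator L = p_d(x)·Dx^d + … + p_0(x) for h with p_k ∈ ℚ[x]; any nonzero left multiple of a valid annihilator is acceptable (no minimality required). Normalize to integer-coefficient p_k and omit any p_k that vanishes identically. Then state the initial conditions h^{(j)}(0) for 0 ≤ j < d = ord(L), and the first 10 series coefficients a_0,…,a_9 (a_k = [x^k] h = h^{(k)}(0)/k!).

L = (9 + 20·x + 20·x^2) + (-2 - 2·x + 8·x^2 + 8·x^3)·Dx  (order 1).
h: a_k = 6, 27, 309/4, 1683/8, 33345/64, 160749/128, 1497321/512, 6851331/1024, 246538521/16384, 1095957705/32768, …
ICs: h(0) = 6.

f: a_k = 4, 4, 12, 20, 44, 84, 172, 340, 684, 1364, …
g: a_k = 1, 1/2, -1/8, 1/16, -5/128, 7/256, -21/1024, 33/2048, -429/32768, 715/65536, …
h₀=f·g: eliminate ⇒ L₀, order ≤ 1·1.
h₀' ⇒ L via d/dx closure of L₀.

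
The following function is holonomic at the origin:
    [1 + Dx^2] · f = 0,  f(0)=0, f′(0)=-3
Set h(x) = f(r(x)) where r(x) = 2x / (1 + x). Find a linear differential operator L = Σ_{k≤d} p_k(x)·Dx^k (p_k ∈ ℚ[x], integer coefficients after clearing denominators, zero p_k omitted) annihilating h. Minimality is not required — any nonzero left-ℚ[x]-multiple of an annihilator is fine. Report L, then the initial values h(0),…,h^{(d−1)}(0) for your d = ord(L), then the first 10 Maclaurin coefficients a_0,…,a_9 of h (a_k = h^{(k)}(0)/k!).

L = 4 + (2 + 6·x + 6·x^2 + 2·x^3)·Dx + (1 + 4·x + 6·x^2 + 4·x^3 + x^4)·Dx^2  (order 2).
h: a_k = 0, -6, 6, -2, -6, 86/5, -30, 4418/105, -758/15, 49262/945, …
ICs: h(0) = 0, h′(0) = -6.

f: a_k = 0, -3, 0, 1/2, 0, -1/40, 0, 1/1680, 0, -1/120960, …
L₀ from L_f via x↦r, Dx↦r'^{-1}Dx.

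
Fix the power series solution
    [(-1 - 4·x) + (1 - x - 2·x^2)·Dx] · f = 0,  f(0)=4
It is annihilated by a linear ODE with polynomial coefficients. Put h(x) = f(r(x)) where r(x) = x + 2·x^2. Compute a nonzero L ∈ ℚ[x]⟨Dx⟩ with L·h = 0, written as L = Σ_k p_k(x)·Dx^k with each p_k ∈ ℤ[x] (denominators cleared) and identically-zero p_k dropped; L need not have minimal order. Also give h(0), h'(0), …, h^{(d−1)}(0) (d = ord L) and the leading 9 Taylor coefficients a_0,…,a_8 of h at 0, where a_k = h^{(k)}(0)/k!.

f: a_k = 4, 4, 12, 20, 44, 84, 172, 340, 684, …
L₀ from L_f via x↦r, Dx↦r'^{-1}Dx.
L = (1 + 8·x + 24·x^2 + 32·x^3) + (-1 + x + 4·x^2 + 8·x^3 + 8·x^4)·Dx  (order 1).
h: a_k = 4, 4, 20, 68, 212, 676, 2228, 7172, 23188, …
ICs: h(0) = 4.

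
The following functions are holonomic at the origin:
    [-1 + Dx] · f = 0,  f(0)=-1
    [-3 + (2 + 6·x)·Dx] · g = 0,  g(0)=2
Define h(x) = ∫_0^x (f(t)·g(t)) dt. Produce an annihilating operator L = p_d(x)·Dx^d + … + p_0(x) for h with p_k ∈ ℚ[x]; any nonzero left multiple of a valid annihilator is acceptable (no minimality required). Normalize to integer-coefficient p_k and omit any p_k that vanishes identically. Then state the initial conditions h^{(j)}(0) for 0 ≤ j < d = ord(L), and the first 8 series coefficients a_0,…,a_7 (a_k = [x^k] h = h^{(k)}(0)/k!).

f: a_k = -1, -1, -1/2, -1/6, -1/24, -1/120, -1/720, -1/5040, …
g: a_k = 2, 3, -9/4, 27/8, -405/64, 1701/128, -15309/512, 72171/1024, …
h₀=f·g: eliminate ⇒ L₀, order ≤ 1·1.
h=∫₀ˣh₀: take L = L₀·Dx.
L = (-5 - 6·x)·Dx + (2 + 6·x)·Dx^2  (order 2).
h: a_k = 0, -2, -5/2, -7/12, -71/96, 671/960, -16157/11520, 12691/4608, …
ICs: h(0) = 0, h′(0) = -2.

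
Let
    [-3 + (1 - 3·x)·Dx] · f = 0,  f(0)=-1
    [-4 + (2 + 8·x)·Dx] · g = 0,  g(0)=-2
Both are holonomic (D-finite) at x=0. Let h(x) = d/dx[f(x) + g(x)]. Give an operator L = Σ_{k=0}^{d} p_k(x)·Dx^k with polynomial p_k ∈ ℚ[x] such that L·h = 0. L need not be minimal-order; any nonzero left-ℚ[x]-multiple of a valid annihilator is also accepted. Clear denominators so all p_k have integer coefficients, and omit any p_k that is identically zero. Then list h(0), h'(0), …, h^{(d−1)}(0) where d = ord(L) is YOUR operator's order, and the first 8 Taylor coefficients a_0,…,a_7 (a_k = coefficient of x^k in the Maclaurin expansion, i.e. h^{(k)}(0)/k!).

f: a_k = -1, -3, -9, -27, -81, -243, -729, -2187, …
g: a_k = -2, -4, 4, -8, 20, -56, 168, -528, …
Weyl lclm of L_f,L_g ⇒ L₀ (ord ≤ 2).
h₀' ⇒ L via d/dx closure of L₀.
L = (-90 - 108·x) + (-21 - 252·x - 378·x^2)·Dx + (4 + 13·x - 39·x^2 - 108·x^3)·Dx^2  (order 2).
h: a_k = -7, -10, -105, -244, -1495, -3366, -19005, -38760, …
ICs: h(0) = -7, h′(0) = -10.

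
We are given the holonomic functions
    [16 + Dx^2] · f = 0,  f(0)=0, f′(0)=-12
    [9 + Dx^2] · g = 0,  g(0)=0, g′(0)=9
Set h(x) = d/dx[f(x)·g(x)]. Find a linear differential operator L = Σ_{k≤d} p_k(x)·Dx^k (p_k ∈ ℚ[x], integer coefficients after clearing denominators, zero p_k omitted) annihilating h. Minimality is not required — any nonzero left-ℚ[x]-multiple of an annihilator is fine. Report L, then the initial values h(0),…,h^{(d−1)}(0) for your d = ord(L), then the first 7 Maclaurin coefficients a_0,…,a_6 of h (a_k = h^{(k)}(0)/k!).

f: a_k = 0, -12, 0, 32, 0, -128/5, 0, …
g: a_k = 0, 9, 0, -27/2, 0, 243/40, 0, …
f·g: L₀ = L_f ⊗_s L_g, ord ≤ 2·2.
Derive L from L₀ (diff closure).
L = 49 + 50·Dx^2 + Dx^4  (order 4).
h: a_k = 0, -216, 0, 1800, 0, -22059/5, 0, …
ICs: h(0) = 0, h′(0) = -216, h′′(0) = 0, h′′′(0) = 10800.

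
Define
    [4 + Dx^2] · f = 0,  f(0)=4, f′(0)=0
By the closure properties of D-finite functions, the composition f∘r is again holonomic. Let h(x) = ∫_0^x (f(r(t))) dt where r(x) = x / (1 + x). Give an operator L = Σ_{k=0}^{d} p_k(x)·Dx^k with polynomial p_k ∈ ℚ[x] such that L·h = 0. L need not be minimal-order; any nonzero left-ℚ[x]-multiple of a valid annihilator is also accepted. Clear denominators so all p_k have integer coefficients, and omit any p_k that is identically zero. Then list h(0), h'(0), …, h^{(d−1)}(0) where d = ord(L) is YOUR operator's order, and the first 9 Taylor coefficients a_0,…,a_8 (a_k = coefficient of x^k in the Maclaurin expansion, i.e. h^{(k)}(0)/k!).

L = 4·Dx + (2 + 6·x + 6·x^2 + 2·x^3)·Dx^2 + (1 + 4·x + 6·x^2 + 4·x^3 + x^4)·Dx^3  (order 3).
h: a_k = 0, 4, 0, -8/3, 4, -64/15, 32/9, -88/45, -2/5, …
ICs: h(0) = 0, h′(0) = 4, h′′(0) = 0.

f: a_k = 4, 0, -8, 0, 8/3, 0, -16/45, 0, 8/315, …
Substitute x→r, Dx→(1/r')Dx; clear ⇒ L₀.
h=∫₀ˣh₀: take L = L₀·Dx.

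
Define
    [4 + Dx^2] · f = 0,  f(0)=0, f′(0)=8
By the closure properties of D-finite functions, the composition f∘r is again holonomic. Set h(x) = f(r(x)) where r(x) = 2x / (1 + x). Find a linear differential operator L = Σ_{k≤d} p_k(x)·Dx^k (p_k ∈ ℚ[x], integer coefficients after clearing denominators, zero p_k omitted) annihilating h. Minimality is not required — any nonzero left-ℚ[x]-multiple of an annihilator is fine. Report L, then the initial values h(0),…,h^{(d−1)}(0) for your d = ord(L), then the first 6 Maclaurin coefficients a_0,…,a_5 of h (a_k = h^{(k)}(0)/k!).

f: a_k = 0, 8, 0, -16/3, 0, 16/15, …
h₀=f(r): pull back L_f along r ⇒ L₀.
L = 16 + (2 + 6·x + 6·x^2 + 2·x^3)·Dx + (1 + 4·x + 6·x^2 + 4·x^3 + x^4)·Dx^2  (order 2).
h: a_k = 0, 16, -16, -80/3, 112, -3088/15, …
ICs: h(0) = 0, h′(0) = 16.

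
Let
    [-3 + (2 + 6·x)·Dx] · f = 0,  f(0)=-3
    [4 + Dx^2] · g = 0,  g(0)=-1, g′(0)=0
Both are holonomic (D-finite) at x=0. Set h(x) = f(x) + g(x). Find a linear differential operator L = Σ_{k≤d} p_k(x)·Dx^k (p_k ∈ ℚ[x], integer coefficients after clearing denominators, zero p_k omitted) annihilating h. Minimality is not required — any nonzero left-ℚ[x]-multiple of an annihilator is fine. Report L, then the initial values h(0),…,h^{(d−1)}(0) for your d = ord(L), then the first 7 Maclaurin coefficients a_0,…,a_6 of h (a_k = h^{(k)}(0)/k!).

f: a_k = -3, -9/2, 27/8, -81/16, 1215/128, -5103/256, 45927/1024, …
g: a_k = -1, 0, 2, 0, -2/3, 0, 4/45, …
f+g: L₀ = lclm(L_f,L_g), ord ≤ 1+2.
L = (-516 - 1152·x - 1728·x^2) + (56 + 936·x + 3456·x^2 + 3456·x^3)·Dx + (-129 - 288·x - 432·x^2)·Dx^2 + (14 + 234·x + 864·x^2 + 864·x^3)·Dx^3  (order 3).
h: a_k = -4, -9/2, 43/8, -81/16, 3389/384, -5103/256, 2070811/46080, …
ICs: h(0) = -4, h′(0) = -9/2, h′′(0) = 43/4.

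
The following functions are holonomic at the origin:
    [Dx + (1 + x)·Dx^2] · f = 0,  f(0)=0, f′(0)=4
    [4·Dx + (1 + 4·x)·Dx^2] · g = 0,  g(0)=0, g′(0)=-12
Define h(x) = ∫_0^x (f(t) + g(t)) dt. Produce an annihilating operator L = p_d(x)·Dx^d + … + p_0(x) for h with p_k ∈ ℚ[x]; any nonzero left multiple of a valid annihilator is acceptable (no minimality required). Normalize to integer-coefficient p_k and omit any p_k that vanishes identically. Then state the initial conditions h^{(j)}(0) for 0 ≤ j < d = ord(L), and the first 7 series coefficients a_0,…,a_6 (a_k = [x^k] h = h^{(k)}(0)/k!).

L = 8·Dx^2 + (10 + 16·x)·Dx^3 + (1 + 5·x + 4·x^2)·Dx^4  (order 4).
h: a_k = 0, 0, -4, 22/3, -47/3, 191/5, -1534/15, …
ICs: h(0) = 0, h′(0) = 0, h′′(0) = -8, h′′′(0) = 44.

f: a_k = 0, 4, -2, 4/3, -1, 4/5, -2/3, …
g: a_k = 0, -12, 24, -64, 192, -3072/5, 2048, …
Weyl lclm of L_f,L_g ⇒ L₀ (ord ≤ 4).
h=∫₀ˣh₀: take L = L₀·Dx.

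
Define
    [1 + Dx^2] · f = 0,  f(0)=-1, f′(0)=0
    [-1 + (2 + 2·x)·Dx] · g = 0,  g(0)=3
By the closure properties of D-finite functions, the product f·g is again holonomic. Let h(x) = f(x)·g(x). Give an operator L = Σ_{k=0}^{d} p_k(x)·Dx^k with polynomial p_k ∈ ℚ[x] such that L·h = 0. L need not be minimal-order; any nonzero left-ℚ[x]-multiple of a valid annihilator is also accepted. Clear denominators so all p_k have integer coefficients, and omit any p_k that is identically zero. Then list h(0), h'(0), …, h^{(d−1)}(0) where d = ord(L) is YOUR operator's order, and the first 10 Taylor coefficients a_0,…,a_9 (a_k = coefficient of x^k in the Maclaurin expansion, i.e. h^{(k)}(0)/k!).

L = (7 + 8·x + 4·x^2) + (-4 - 4·x)·Dx + (4 + 8·x + 4·x^2)·Dx^2  (order 2).
h: a_k = -3, -3/2, 15/8, 9/16, -25/128, -13/256, 349/15360, -401/30720, 44047/3440640, -26963/2293760, …
ICs: h(0) = -3, h′(0) = -3/2.

f: a_k = -1, 0, 1/2, 0, -1/24, 0, 1/720, 0, -1/40320, 0, …
g: a_k = 3, 3/2, -3/8, 3/16, -15/128, 21/256, -63/1024, 99/2048, -1287/32768, 2145/65536, …
Sym-product of L_f,L_g gives L₀ (≤ ord 2).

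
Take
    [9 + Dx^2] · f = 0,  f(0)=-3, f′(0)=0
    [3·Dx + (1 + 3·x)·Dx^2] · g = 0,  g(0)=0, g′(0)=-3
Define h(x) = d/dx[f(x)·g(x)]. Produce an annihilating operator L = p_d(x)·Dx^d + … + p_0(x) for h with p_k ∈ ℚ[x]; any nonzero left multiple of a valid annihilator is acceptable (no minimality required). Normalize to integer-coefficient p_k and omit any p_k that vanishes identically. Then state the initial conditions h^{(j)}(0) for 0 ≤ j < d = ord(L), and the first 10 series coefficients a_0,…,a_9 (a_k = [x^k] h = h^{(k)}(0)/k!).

f: a_k = -3, 0, 27/2, 0, -81/8, 0, 243/80, 0, -2187/4480, 0, …
g: a_k = 0, -3, 9/2, -9, 81/4, -243/5, 243/2, -2187/7, 6561/8, -2187, …
h₀=f·g: eliminate ⇒ L₀, order ≤ 2·2.
h=h₀': d/dx-closure on L₀ ⇒ L.
L = (-675 - 3564·x - 10206·x^2 + 8748·x^3 + 94041·x^4 + 157464·x^5 + 78732·x^6) + (-216 - 864·x + 1620·x^2 + 14580·x^3 + 29160·x^4 + 17496·x^5)·Dx + (-84 - 396·x - 378·x^2 + 5832·x^3 + 23814·x^4 + 34992·x^5 + 17496·x^6)·Dx^2 + (-24 - 96·x + 180·x^2 + 1620·x^3 + 3240·x^4 + 1944·x^5)·Dx^3 + (-1 + 84·x^2 + 540·x^3 + 1485·x^4 + 1944·x^5 + 972·x^6)·Dx^4  (order 4).
h: a_k = 9, -27, -81/2, 0, 2187/8, -6561/8, 203391/80, -80919/10, 22655133/896, -70012431/896, …
ICs: h(0) = 9, h′(0) = -27, h′′(0) = -81, h′′′(0) = 0.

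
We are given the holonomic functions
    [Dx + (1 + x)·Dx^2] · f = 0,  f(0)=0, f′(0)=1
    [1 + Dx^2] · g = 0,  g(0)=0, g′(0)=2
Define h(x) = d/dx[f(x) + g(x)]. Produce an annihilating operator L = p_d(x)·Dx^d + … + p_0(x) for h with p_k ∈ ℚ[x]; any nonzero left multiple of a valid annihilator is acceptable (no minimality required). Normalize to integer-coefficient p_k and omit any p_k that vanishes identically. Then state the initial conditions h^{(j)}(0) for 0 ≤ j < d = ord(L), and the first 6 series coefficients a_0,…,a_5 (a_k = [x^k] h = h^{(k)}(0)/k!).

L = (7 + 2·x + x^2) + (3 + 5·x + 3·x^2 + x^3)·Dx + (7 + 2·x + x^2)·Dx^2 + (3 + 5·x + 3·x^2 + x^3)·Dx^3  (order 3).
h: a_k = 3, -1, 0, -1, 13/12, -1, …
ICs: h(0) = 3, h′(0) = -1, h′′(0) = 0.

f: a_k = 0, 1, -1/2, 1/3, -1/4, 1/5, …
g: a_k = 0, 2, 0, -1/3, 0, 1/60, …
Sum ⇒ L₀ = lclm(L_f,L_g) in ℚ(x)⟨Dx⟩.
h₀' ⇒ L via d/dx closure of L₀.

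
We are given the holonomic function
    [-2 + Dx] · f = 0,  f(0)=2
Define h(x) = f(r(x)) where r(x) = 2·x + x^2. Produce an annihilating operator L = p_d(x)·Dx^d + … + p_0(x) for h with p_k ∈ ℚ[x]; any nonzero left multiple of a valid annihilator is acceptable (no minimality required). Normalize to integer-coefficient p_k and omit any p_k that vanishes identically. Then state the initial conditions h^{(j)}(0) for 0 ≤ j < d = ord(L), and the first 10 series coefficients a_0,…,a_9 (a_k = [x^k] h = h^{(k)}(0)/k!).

f: a_k = 2, 4, 4, 8/3, 4/3, 8/15, 8/45, 16/315, 4/315, 8/2835, …
L₀ from L_f via x↦r, Dx↦r'^{-1}Dx.
L = (-4 - 4·x) + Dx  (order 1).
h: a_k = 2, 8, 20, 112/3, 172/3, 1136/15, 3992/45, 5920/63, 28772/315, 233488/2835, …
ICs: h(0) = 2.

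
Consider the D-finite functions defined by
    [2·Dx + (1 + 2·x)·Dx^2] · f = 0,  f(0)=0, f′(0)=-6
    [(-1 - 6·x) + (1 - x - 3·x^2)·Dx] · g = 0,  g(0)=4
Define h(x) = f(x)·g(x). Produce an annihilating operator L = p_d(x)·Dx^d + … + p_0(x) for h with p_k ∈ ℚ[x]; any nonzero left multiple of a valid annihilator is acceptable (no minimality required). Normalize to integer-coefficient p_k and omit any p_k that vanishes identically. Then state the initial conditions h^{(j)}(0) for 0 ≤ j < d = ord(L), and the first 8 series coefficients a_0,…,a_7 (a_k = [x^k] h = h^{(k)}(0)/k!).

f: a_k = 0, -6, 6, -8, 12, -96/5, 32, -384/7, …
g: a_k = 4, 4, 16, 28, 76, 160, 388, 868, …
f·g: L₀ = L_f ⊗_s L_g, ord ≤ 2·1.
L = (8 + 24·x) + (18·x + 30·x^2)·Dx + (-1 - x + 5·x^2 + 6·x^3)·Dx^2  (order 2).
h: a_k = 0, -24, 0, -104, -56, -2224/5, -2424/5, -71352/35, …
ICs: h(0) = 0, h′(0) = -24.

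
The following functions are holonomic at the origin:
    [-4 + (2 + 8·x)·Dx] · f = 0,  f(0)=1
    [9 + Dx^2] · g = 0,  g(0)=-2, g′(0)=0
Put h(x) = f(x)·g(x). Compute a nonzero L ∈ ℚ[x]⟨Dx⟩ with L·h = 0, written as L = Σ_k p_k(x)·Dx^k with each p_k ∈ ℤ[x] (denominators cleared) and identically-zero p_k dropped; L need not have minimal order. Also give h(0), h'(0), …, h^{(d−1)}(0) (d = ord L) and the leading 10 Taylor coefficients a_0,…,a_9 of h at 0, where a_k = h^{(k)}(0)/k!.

L = (21 + 72·x + 144·x^2) + (-4 - 16·x)·Dx + (1 + 8·x + 16·x^2)·Dx^2  (order 2).
h: a_k = -2, -4, 13, 10, -19/4, -67/2, 3741/40, -5979/20, 2291799/2240, -3948617/1120, …
ICs: h(0) = -2, h′(0) = -4.

f: a_k = 1, 2, -2, 4, -10, 28, -84, 264, -858, 2860, …
g: a_k = -2, 0, 9, 0, -27/4, 0, 81/40, 0, -729/2240, 0, …
f·g: L₀ = L_f ⊗_s L_g, ord ≤ 1·2.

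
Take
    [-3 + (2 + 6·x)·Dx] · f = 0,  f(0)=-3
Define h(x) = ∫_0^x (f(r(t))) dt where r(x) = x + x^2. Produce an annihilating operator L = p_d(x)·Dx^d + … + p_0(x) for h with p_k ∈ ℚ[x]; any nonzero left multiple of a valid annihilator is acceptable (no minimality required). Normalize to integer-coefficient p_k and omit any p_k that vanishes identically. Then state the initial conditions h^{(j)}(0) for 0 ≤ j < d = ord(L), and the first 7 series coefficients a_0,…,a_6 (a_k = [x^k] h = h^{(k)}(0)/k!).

f: a_k = -3, -9/2, 27/8, -81/16, 1215/128, -5103/256, 45927/1024, …
Change of var in L_f (x↦r) gives L₀.
∫: right-multiply L₀ by Dx.
L = (-3 - 6·x)·Dx + (2 + 6·x + 6·x^2)·Dx^2  (order 2).
h: a_k = 0, -3, -9/4, -3/8, 27/64, -297/640, 243/512, …
ICs: h(0) = 0, h′(0) = -3.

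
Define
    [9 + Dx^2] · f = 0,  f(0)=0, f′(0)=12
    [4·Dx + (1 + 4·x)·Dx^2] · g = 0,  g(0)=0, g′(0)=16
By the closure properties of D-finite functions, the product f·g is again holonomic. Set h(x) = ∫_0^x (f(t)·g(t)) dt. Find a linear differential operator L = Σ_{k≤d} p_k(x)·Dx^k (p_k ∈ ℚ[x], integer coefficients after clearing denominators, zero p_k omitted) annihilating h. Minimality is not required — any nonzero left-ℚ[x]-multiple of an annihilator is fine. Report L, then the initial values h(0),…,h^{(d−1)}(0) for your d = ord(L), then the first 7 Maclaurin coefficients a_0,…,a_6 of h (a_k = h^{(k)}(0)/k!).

L = (-2043 - 1296·x + 44064·x^2 + 186624·x^3 + 186624·x^4)·Dx + (72 + 5472·x + 31104·x^2 + 41472·x^3)·Dx^2 + (-182 + 864·x + 12096·x^2 + 41472·x^3 + 41472·x^4)·Dx^3 + (8 + 608·x + 3456·x^2 + 4608·x^3)·Dx^4 + (5 + 112·x + 800·x^2 + 2304·x^3 + 2304·x^4)·Dx^5  (order 5).
h: a_k = 0, 0, 0, 64, -96, 736/5, -416, …
ICs: h(0) = 0, h′(0) = 0, h′′(0) = 0, h′′′(0) = 384, h′′′′(0) = -2304.

f: a_k = 0, 12, 0, -18, 0, 81/10, 0, …
g: a_k = 0, 16, -32, 256/3, -256, 4096/5, -8192/3, …
L₀ := L_f ⊗_s L_g (sym. prod.), ord ≤ 4.
h=∫₀ˣh₀: take L = L₀·Dx.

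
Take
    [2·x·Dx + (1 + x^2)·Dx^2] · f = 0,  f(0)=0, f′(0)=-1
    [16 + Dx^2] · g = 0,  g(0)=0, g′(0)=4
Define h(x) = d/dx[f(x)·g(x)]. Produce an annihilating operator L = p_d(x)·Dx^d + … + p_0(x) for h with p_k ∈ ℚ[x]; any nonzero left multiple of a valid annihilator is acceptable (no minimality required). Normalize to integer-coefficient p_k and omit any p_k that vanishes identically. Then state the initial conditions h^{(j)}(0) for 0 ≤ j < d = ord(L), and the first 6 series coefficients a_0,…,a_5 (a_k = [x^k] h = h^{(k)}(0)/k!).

f: a_k = 0, -1, 0, 1/3, 0, -1/5, …
g: a_k = 0, 4, 0, -32/3, 0, 128/15, …
f·g: L₀ = L_f ⊗_s L_g, ord ≤ 2·2.
h=h₀': d/dx-closure on L₀ ⇒ L.
L = (32960 + 157056·x^2 + 319424·x^4 + 359424·x^6 + 242688·x^8 + 94208·x^10 + 16384·x^12) + (6752·x + 28736·x^3 + 49120·x^5 + 43520·x^7 + 20480·x^9 + 4096·x^11)·Dx + (3420 + 17320·x^2 + 37356·x^4 + 44272·x^6 + 30848·x^8 + 12032·x^10 + 2048·x^12)·Dx^2 + (422·x + 1796·x^3 + 3070·x^5 + 2720·x^7 + 1280·x^9 + 256·x^11)·Dx^3 + (85 + 469·x^2 + 1087·x^4 + 1363·x^6 + 980·x^8 + 384·x^10 + 64·x^12)·Dx^4  (order 4).
h: a_k = 0, -8, 0, 48, 0, -232/3, …
ICs: h(0) = 0, h′(0) = -8, h′′(0) = 0, h′′′(0) = 288.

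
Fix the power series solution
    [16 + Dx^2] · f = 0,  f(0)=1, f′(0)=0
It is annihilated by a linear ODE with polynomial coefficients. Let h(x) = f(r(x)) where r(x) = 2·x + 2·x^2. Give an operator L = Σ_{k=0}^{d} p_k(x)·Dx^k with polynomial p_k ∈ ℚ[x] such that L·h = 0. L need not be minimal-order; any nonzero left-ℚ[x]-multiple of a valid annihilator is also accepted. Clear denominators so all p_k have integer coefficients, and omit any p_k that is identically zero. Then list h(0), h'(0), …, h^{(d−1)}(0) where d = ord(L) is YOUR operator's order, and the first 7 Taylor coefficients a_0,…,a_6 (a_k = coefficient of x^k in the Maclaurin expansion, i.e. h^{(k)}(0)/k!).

f: a_k = 1, 0, -8, 0, 32/3, 0, -256/45, …
Substitute x→r, Dx→(1/r')Dx; clear ⇒ L₀.
L = (64 + 384·x + 768·x^2 + 512·x^3) - 2·Dx + (1 + 2·x)·Dx^2  (order 2).
h: a_k = 1, 0, -32, -64, 416/3, 2048/3, 29696/45, …
ICs: h(0) = 1, h′(0) = 0.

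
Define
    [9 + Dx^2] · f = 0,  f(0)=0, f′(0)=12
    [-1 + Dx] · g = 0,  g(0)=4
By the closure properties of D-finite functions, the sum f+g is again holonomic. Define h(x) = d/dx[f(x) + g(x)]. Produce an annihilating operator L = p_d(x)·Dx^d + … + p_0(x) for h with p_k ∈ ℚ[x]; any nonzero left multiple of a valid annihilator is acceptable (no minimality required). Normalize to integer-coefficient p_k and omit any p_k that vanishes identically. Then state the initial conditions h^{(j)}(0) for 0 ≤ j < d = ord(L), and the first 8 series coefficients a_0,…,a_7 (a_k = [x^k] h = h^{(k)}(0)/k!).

f: a_k = 0, 12, 0, -18, 0, 81/10, 0, -243/140, …
g: a_k = 4, 4, 2, 2/3, 1/6, 1/30, 1/180, 1/1260, …
h₀=f+g: left-lcm gives L₀, ord ≤ 3.
Differentiate: ansatz ord ≤ ord L₀ ⇒ L.
L = 9 - 9·Dx + Dx^2 - Dx^3  (order 3).
h: a_k = 16, 4, -52, 2/3, 122/3, 1/30, -1093/90, 1/1260, …
ICs: h(0) = 16, h′(0) = 4, h′′(0) = -104.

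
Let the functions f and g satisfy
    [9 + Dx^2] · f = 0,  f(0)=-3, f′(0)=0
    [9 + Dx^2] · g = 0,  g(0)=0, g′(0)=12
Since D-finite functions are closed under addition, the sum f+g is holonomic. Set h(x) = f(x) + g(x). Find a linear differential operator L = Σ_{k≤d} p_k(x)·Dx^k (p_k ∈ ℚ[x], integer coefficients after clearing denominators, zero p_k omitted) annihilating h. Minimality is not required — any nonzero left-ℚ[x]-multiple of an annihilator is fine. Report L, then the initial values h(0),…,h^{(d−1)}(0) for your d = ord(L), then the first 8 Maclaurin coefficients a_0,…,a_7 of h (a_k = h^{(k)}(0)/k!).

f: a_k = -3, 0, 27/2, 0, -81/8, 0, 243/80, 0, …
g: a_k = 0, 12, 0, -18, 0, 81/10, 0, -243/140, …
L₀ := lclm(L_f,L_g); ord L₀ ≤ 2+2.
L = 9 + Dx^2  (order 2).
h: a_k = -3, 12, 27/2, -18, -81/8, 81/10, 243/80, -243/140, …
ICs: h(0) = -3, h′(0) = 12.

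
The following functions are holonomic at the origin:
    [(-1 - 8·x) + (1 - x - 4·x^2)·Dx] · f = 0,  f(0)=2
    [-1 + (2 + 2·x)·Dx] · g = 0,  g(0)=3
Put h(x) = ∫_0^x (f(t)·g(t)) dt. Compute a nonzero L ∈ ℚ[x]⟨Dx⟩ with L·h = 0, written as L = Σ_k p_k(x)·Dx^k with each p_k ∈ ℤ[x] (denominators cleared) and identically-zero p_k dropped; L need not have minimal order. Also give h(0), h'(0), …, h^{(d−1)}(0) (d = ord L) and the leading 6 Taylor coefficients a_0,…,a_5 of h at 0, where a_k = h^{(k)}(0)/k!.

f: a_k = 2, 2, 10, 18, 58, 130, …
g: a_k = 3, 3/2, -3/8, 3/16, -15/128, 21/256, …
Product ⇒ symmetric product L₀, ord ≤ 1.
h=∫h₀ ⇒ L = L₀·Dx.
L = (3 + 17·x + 12·x^2)·Dx + (-2 + 10·x^2 + 8·x^3)·Dx^2  (order 2).
h: a_k = 0, 6, 9/2, 43/4, 549/32, 12633/320, …
ICs: h(0) = 0, h′(0) = 6.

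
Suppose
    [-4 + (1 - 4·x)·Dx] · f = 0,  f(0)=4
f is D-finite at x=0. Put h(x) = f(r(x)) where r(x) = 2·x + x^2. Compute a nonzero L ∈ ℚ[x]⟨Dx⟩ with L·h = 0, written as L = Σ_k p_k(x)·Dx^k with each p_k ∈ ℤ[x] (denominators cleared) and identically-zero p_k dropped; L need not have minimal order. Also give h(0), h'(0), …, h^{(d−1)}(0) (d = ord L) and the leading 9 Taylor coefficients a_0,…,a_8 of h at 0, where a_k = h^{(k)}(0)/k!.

f: a_k = 4, 16, 64, 256, 1024, 4096, 16384, 65536, 262144, …
f∘r: x↦r, Dx↦Dx/r' in L_f ⇒ L₀.
L = (8 + 8·x) + (-1 + 8·x + 4·x^2)·Dx  (order 1).
h: a_k = 4, 32, 272, 2304, 19520, 165376, 1401088, 11870208, 100566016, …
ICs: h(0) = 4.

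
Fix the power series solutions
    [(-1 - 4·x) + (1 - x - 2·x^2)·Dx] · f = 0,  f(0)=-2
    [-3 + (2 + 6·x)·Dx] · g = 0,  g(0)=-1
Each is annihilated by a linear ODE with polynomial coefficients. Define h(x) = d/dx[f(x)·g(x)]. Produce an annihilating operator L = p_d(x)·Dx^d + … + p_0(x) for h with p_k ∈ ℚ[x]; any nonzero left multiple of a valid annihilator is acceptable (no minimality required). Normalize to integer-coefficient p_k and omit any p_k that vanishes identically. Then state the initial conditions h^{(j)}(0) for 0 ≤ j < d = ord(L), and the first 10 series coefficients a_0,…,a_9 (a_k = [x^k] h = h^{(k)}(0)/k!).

L = (27 + 282·x + 663·x^2 + 660·x^3 + 540·x^4) + (-10 - 42·x - 30·x^2 + 98·x^3 + 312·x^4 + 216·x^5)·Dx  (order 1).
h: a_k = 5, 27/2, 483/8, 1747/16, 51735/128, 162093/256, 2420495/1024, 6175875/2048, 436998015/32768, 747436105/65536, …
ICs: h(0) = 5.

f: a_k = -2, -2, -6, -10, -22, -42, -86, -170, -342, -682, …
g: a_k = -1, -3/2, 9/8, -27/16, 405/128, -1701/256, 15309/1024, -72171/2048, 2814669/32768, -14073345/65536, …
f·g: L₀ = L_f ⊗_s L_g, ord ≤ 1·1.
h₀' ⇒ L via d/dx closure of L₀.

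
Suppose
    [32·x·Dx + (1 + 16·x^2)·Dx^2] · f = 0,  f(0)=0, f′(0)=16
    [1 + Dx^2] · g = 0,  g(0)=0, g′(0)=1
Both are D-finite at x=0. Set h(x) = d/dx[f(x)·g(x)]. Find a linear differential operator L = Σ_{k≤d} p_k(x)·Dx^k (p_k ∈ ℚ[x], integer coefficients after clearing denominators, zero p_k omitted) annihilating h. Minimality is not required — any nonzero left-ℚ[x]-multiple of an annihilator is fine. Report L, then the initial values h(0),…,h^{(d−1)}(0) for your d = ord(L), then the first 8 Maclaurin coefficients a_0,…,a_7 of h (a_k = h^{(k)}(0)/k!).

L = (209105 + 6893664·x^2 + 261353216·x^4 + 52248576·x^6 - 2162688·x^8 - 60817408·x^10 + 16777216·x^12) + (108608·x + 9933824·x^3 + 133857280·x^5 + 44564480·x^7 + 20971520·x^9 + 67108864·x^11)·Dx + (210210 + 6980800·x^2 + 263314944·x^4 + 66224128·x^6 + 4063232·x^8 - 54525952·x^10 + 33554432·x^12)·Dx^2 + (108608·x + 9933824·x^3 + 133857280·x^5 + 44564480·x^7 + 20971520·x^9 + 67108864·x^11)·Dx^3 + (1105 + 87136·x^2 + 1961728·x^4 + 13975552·x^6 + 6225920·x^8 + 6291456·x^10 + 16777216·x^12)·Dx^4  (order 4).
h: a_k = 0, 32, 0, -352, 0, 15004/3, 0, -1139944/15, …
ICs: h(0) = 0, h′(0) = 32, h′′(0) = 0, h′′′(0) = -2112.

f: a_k = 0, 16, 0, -256/3, 0, 4096/5, 0, -65536/7, …
g: a_k = 0, 1, 0, -1/6, 0, 1/120, 0, -1/5040, …
Sym-product of L_f,L_g gives L₀ (≤ ord 4).
Derive L from L₀ (diff closure).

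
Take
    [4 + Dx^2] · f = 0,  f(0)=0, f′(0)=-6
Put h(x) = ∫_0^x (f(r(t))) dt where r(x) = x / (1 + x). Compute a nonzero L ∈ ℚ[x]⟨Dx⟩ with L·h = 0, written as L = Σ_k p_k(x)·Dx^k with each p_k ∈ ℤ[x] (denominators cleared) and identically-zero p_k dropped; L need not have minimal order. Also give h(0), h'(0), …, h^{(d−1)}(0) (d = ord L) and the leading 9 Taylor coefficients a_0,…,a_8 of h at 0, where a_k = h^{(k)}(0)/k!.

L = 4·Dx + (2 + 6·x + 6·x^2 + 2·x^3)·Dx^2 + (1 + 4·x + 6·x^2 + 4·x^3 + x^4)·Dx^3  (order 3).
h: a_k = 0, 0, -3, 2, -1/2, -6/5, 43/15, -30/7, 2209/420, …
ICs: h(0) = 0, h′(0) = 0, h′′(0) = -6.

f: a_k = 0, -6, 0, 4, 0, -4/5, 0, 8/105, 0, …
h₀=f(r): pull back L_f along r ⇒ L₀.
h=∫h₀ ⇒ L = L₀·Dx.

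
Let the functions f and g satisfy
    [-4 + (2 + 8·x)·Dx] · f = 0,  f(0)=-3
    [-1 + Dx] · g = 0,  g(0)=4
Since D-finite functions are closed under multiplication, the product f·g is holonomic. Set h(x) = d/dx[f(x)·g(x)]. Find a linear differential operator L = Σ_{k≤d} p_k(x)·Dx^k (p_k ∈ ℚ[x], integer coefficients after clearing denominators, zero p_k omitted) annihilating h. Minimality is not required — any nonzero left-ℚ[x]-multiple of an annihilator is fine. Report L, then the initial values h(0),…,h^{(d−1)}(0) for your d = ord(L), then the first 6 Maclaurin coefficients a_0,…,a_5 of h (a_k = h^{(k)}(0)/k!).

L = (1 + 24·x + 16·x^2) + (-3 - 16·x - 16·x^2)·Dx  (order 1).
h: a_k = -36, -12, -114, 318, -2371/2, 43487/10, …
ICs: h(0) = -36.

f: a_k = -3, -6, 6, -12, 30, -84, …
g: a_k = 4, 4, 2, 2/3, 1/6, 1/30, …
f·g: L₀ = L_f ⊗_s L_g, ord ≤ 1·1.
Derive L from L₀ (diff closure).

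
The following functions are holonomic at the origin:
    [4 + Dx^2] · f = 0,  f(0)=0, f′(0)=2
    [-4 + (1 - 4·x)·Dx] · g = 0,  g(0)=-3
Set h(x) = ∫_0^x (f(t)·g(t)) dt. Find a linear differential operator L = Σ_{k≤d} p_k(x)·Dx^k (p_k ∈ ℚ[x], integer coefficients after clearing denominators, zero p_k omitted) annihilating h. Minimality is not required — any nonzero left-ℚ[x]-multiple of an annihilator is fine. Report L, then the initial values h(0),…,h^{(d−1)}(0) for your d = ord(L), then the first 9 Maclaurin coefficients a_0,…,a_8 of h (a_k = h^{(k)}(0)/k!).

f: a_k = 0, 2, 0, -4/3, 0, 4/15, 0, -8/315, 0, …
g: a_k = -3, -12, -48, -192, -768, -3072, -12288, -49152, -196608, …
f·g: L₀ = L_f ⊗_s L_g, ord ≤ 2·1.
h=∫h₀ ⇒ L = L₀·Dx.
L = (-4 + 16·x)·Dx + 8·Dx^2 + (-1 + 4·x)·Dx^3  (order 3).
h: a_k = 0, 0, -3, -8, -23, -368/5, -3682/15, -4208/5, -309287/105, …
ICs: h(0) = 0, h′(0) = 0, h′′(0) = -6.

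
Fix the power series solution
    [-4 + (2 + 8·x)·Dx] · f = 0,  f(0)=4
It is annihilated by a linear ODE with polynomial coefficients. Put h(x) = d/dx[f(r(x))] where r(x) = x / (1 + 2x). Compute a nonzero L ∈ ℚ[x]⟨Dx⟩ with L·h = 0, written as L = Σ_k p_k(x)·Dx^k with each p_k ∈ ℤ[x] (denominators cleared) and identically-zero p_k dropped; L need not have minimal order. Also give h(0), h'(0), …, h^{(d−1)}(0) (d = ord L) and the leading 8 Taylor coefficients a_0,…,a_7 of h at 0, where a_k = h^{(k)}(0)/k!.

L = (-6 - 24·x) + (-1 - 8·x - 12·x^2)·Dx  (order 1).
h: a_k = 8, -48, 240, -1184, 6000, -31392, 168672, -924480, …
ICs: h(0) = 8.

f: a_k = 4, 8, -8, 16, -40, 112, -336, 1056, …
f∘r: x↦r, Dx↦Dx/r' in L_f ⇒ L₀.
h₀' ⇒ L via d/dx closure of L₀.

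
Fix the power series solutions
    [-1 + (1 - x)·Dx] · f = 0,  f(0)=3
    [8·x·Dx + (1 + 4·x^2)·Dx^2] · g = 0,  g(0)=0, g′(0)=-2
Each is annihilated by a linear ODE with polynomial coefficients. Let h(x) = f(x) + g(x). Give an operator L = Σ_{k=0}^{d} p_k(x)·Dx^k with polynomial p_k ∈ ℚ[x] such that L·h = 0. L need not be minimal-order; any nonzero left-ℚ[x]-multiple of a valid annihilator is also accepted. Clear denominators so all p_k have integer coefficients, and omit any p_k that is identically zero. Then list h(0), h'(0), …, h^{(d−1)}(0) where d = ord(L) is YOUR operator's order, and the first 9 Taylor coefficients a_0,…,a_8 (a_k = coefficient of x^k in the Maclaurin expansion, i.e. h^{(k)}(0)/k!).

f: a_k = 3, 3, 3, 3, 3, 3, 3, 3, 3, …
g: a_k = 0, -2, 0, 8/3, 0, -32/5, 0, 128/7, 0, …
Sum ⇒ L₀ = lclm(L_f,L_g) in ℚ(x)⟨Dx⟩.
L = (-8 + 32·x + 96·x^2)·Dx + (7 - 8·x - 20·x^2 + 96·x^3)·Dx^2 + (-1 - 3·x - 12·x^3 + 16·x^4)·Dx^3  (order 3).
h: a_k = 3, 1, 3, 17/3, 3, -17/5, 3, 149/7, 3, …
ICs: h(0) = 3, h′(0) = 1, h′′(0) = 6.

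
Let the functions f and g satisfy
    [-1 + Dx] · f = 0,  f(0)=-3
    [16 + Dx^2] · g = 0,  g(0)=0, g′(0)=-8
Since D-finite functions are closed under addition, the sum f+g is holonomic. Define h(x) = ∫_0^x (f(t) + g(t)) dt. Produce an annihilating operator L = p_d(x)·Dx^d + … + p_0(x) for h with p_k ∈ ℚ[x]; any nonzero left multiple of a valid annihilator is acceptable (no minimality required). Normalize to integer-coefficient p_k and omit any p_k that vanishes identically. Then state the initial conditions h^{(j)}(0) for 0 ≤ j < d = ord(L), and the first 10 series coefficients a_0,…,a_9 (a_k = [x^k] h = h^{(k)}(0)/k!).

f: a_k = -3, -3, -3/2, -1/2, -1/8, -1/40, -1/240, -1/1680, -1/13440, -1/120960, …
g: a_k = 0, -8, 0, 64/3, 0, -256/15, 0, 2048/315, 0, -4096/2835, …
h₀=f+g: left-lcm gives L₀, ord ≤ 3.
h=∫₀ˣh₀: take L = L₀·Dx.
L = -16·Dx + 16·Dx^2 - Dx^3 + Dx^4  (order 4).
h: a_k = 0, -3, -11/2, -1/2, 125/24, -1/40, -2051/720, -1/1680, 6553/8064, -1/120960, …
ICs: h(0) = 0, h′(0) = -3, h′′(0) = -11, h′′′(0) = -3.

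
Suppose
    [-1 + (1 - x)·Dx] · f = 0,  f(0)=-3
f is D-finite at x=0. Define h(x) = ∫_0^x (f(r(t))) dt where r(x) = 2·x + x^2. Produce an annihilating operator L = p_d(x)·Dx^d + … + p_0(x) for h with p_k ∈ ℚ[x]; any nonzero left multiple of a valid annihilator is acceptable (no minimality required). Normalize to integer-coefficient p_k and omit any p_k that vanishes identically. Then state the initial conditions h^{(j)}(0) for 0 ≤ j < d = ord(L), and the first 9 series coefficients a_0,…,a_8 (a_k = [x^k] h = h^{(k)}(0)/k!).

f: a_k = -3, -3, -3, -3, -3, -3, -3, -3, -3, …
L₀ from L_f via x↦r, Dx↦r'^{-1}Dx.
Integrate: L := L₀·Dx.
L = (2 + 2·x)·Dx + (-1 + 2·x + x^2)·Dx^2  (order 2).
h: a_k = 0, -3, -3, -5, -9, -87/5, -35, -507/7, -153, …
ICs: h(0) = 0, h′(0) = -3.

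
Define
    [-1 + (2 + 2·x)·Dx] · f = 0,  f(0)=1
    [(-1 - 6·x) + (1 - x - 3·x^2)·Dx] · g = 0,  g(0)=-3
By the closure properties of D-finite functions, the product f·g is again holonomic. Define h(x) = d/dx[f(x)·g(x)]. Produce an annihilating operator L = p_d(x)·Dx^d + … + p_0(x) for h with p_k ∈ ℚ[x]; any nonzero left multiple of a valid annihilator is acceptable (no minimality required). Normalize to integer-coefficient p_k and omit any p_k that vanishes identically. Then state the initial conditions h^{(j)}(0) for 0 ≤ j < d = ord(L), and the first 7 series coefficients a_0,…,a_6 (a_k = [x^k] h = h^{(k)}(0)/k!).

f: a_k = 1, 1/2, -1/8, 1/16, -5/128, 7/256, -21/1024, …
g: a_k = -3, -3, -12, -21, -57, -120, -291, …
Product ⇒ symmetric product L₀, ord ≤ 1.
h₀' ⇒ L via d/dx closure of L₀.
L = (35 + 162·x + 381·x^2 + 390·x^3 + 135·x^4) + (-6 - 26·x + 6·x^2 + 122·x^3 + 150·x^4 + 54·x^5)·Dx  (order 1).
h: a_k = -9/2, -105/4, -1287/16, -8457/32, -187635/256, -1059039/512, -11247411/2048, …
ICs: h(0) = -9/2.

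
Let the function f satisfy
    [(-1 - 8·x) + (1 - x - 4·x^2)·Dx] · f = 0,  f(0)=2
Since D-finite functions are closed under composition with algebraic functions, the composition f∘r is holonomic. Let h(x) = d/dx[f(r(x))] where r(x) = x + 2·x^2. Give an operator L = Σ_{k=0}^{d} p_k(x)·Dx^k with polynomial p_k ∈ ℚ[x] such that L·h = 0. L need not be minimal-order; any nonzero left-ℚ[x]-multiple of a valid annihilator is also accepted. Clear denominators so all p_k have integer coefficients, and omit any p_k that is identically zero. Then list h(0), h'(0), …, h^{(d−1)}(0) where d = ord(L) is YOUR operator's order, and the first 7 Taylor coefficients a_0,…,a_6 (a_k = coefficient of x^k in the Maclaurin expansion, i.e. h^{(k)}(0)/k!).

f: a_k = 2, 2, 10, 18, 58, 130, 362, …
h₀=f(r): pull back L_f along r ⇒ L₀.
h₀' ⇒ L via d/dx closure of L₀.
L = (14 + 20·x + 120·x^2 + 320·x^3 + 320·x^4) + (-1 - 3·x + 10·x^2 + 40·x^3 + 80·x^4 + 64·x^5)·Dx  (order 1).
h: a_k = 2, 28, 174, 824, 4050, 19188, 85974, …
ICs: h(0) = 2.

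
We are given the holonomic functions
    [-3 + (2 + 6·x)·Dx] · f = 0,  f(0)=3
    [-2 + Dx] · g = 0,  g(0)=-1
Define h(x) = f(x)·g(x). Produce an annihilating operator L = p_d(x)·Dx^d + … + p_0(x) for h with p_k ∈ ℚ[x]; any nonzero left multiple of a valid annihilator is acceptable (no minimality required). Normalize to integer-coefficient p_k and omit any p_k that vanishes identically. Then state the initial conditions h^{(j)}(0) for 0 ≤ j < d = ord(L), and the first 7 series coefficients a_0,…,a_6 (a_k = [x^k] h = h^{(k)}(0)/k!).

L = (-7 - 12·x) + (2 + 6·x)·Dx  (order 1).
h: a_k = -3, -21/2, -93/8, -181/16, -241/128, -13279/1280, 276497/15360, …
ICs: h(0) = -3.

f: a_k = 3, 9/2, -27/8, 81/16, -1215/128, 5103/256, -45927/1024, …
g: a_k = -1, -2, -2, -4/3, -2/3, -4/15, -4/45, …
h₀=f·g: eliminate ⇒ L₀, order ≤ 1·1.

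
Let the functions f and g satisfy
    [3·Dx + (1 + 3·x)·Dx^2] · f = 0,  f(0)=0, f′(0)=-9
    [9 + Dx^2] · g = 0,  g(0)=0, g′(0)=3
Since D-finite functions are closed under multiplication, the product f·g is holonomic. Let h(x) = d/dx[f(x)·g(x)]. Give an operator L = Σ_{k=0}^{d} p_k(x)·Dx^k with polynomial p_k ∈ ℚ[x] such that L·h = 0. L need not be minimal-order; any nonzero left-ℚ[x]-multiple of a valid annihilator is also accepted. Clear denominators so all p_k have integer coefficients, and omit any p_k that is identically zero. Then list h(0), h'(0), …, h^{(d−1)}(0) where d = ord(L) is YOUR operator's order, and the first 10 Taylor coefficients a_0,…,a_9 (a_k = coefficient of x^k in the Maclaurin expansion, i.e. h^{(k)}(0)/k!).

L = (-675 - 3564·x - 10206·x^2 + 8748·x^3 + 94041·x^4 + 157464·x^5 + 78732·x^6) + (-216 - 864·x + 1620·x^2 + 14580·x^3 + 29160·x^4 + 17496·x^5)·Dx + (-84 - 396·x - 378·x^2 + 5832·x^3 + 23814·x^4 + 34992·x^5 + 17496·x^6)·Dx^2 + (-24 - 96·x + 180·x^2 + 1620·x^3 + 3240·x^4 + 1944·x^5)·Dx^3 + (-1 + 84·x^2 + 540·x^3 + 1485·x^4 + 1944·x^5 + 972·x^6)·Dx^4  (order 4).
h: a_k = 0, -54, 243/2, -162, 1215/2, -8019/4, 474579/80, -247131/14, 1476225/28, -352782783/2240, …
ICs: h(0) = 0, h′(0) = -54, h′′(0) = 243, h′′′(0) = -972.

f: a_k = 0, -9, 27/2, -27, 243/4, -729/5, 729/2, -6561/7, 19683/8, -6561, …
g: a_k = 0, 3, 0, -9/2, 0, 81/40, 0, -243/560, 0, 243/4480, …
f·g: L₀ = L_f ⊗_s L_g, ord ≤ 2·2.
h₀' ⇒ L via d/dx closure of L₀.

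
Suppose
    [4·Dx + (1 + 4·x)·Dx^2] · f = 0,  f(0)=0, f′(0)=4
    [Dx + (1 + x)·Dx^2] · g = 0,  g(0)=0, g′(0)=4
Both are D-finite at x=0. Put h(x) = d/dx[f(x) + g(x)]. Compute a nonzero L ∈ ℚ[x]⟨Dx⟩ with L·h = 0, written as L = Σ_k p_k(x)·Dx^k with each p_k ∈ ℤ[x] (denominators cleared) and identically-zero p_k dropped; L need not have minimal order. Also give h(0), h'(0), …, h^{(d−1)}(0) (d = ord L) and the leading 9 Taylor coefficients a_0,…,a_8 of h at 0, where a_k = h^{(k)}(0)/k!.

L = 8 + (10 + 16·x)·Dx + (1 + 5·x + 4·x^2)·Dx^2  (order 2).
h: a_k = 8, -20, 68, -260, 1028, -4100, 16388, -65540, 262148, …
ICs: h(0) = 8, h′(0) = -20.

f: a_k = 0, 4, -8, 64/3, -64, 1024/5, -2048/3, 16384/7, -8192, …
g: a_k = 0, 4, -2, 4/3, -1, 4/5, -2/3, 4/7, -1/2, …
f+g: L₀ = lclm(L_f,L_g), ord ≤ 2+2.
Differentiate: ansatz ord ≤ ord L₀ ⇒ L.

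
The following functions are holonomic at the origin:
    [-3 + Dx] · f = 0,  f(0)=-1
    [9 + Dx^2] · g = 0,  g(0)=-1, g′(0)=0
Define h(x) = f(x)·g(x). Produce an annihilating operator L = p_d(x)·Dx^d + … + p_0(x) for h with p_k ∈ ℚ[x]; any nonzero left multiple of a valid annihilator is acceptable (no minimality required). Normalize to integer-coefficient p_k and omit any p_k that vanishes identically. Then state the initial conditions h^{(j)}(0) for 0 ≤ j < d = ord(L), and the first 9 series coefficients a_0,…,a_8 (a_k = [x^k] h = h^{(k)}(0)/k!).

f: a_k = -1, -3, -9/2, -9/2, -27/8, -81/40, -81/80, -243/560, -729/4480, …
g: a_k = -1, 0, 9/2, 0, -27/8, 0, 81/80, 0, -729/4480, …
Product ⇒ symmetric product L₀, ord ≤ 2.
L = 18 - 6·Dx + Dx^2  (order 2).
h: a_k = 1, 3, 0, -9, -27/2, -81/10, 0, 243/70, 729/280, …
ICs: h(0) = 1, h′(0) = 3.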